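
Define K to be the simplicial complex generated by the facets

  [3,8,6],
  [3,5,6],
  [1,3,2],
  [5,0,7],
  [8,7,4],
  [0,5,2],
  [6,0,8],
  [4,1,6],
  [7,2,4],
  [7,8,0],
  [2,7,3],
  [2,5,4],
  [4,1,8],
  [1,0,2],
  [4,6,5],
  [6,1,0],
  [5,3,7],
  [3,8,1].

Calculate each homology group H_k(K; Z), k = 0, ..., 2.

Order the vertices as 0 < 1 < 2 < 3 < 4 < 5 < 6 < 7 < 8. Listing each simplex with vertices in this order, K has dimension 2 with simplices:

  0-simplices (9): [0], [1], [2], [3], [4], [5], [6], [7], [8]
  1-simplices (27): (27 of them)
  2-simplices (18): [0,1,2], [0,1,6], [0,2,5], [0,5,7], [0,6,8], [0,7,8], [1,2,3], [1,3,8], [1,4,6], [1,4,8], [2,3,7], [2,4,5], [2,4,7], [3,5,6], [3,5,7], [3,6,8], [4,5,6], [4,7,8]

so the chain groups are C_0 ≅ Z^9, C_1 ≅ Z^27, C_2 ≅ Z^18.

The boundary map ∂_1: C_1 → C_0 is given by ∂[p,q] = [q] − [p].
As a 9×27 matrix over Z this has rank 8, with invariant factors (1,1,1,1,1,1,1,1).

Boundary ∂_2: C_2 → C_1 maps a triangle to the signed sum of its edges. For instance
  ∂[0,2,5] = [2,5] − [0,5] + [0,2],
  ∂[0,5,7] = [5,7] − [0,7] + [0,5].
The resulting 27×18 matrix has rank 18, and its Smith normal form has invariant factors (1,1,1,1,1,1,1,1,1,1,1,1,1,1,1,1,1,2).

From H_k ≅ ker(∂_k) / im(∂_{k+1}) we obtain:

  H_0: rank C_0 − rank ∂_1 = 9 − 8 = 1, and the invariant factors of ∂_1 are all 1, so H_0 ≅ Z.
  H_1: rank ker ∂_1 − rank ∂_2 = (27 − 8) − 18 = 1, and ∂_2 has invariant factor 2 > 1, so H_1 ≅ Z ⊕ Z/2.
  H_2: rank ker ∂_2 − rank ∂_3 = (18 − 18) − 0 = 0, and there is no ∂_3, so H_2 ≅ 0.

As a check, the Euler characteristic is 9 − 27 + 18 = 0, which agrees with 1 − 1 + 0 = 0.

H_0 ≅ Z,  H_1 ≅ Z ⊕ Z/2,  H_2 = 0.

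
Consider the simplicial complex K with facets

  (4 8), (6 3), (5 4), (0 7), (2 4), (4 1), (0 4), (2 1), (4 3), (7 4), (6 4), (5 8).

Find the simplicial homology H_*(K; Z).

H_0 = Z,  H_1 = Z^4.

We work with the vertex ordering 0 < 1 < 2 < 3 < 4 < 5 < 6 < 7 < 8. The simplices of K, each written with vertices in increasing order, are:

  0-simplices (9): [0], [1], [2], [3], [4], [5], [6], [7], [8]
  1-simplices (12): [0,4], [0,7], [1,2], [1,4], [2,4], [3,4], [3,6], [4,5], [4,6], [4,7], [4,8], [5,8]

so the chain groups are C_0 ≅ Z^9, C_1 ≅ Z^12.

Boundary ∂_1: C_1 → C_0 maps an edge to its endpoints' difference, ∂[p,q] = q − p. For instance
  ∂[4,6] = [6] − [4].
The resulting 9×12 matrix has rank 8, and its Smith normal form has invariant factors (1,1,1,1,1,1,1,1).

Now H_k = ker ∂_k / im ∂_{k+1}, so:

  H_0: rank C_0 − rank ∂_1 = 9 − 8 = 1, and the invariant factors of ∂_1 are all 1, so H_0 = Z.
  H_1: rank ker ∂_1 − rank ∂_2 = (12 − 8) − 0 = 4, and there is no ∂_2, so H_1 = Z^4.

As a check, the Euler characteristic is 9 − 12 = -3, which agrees with 1 − 4 = -3.
(K is a triangulation of a wedge of 4 circles.)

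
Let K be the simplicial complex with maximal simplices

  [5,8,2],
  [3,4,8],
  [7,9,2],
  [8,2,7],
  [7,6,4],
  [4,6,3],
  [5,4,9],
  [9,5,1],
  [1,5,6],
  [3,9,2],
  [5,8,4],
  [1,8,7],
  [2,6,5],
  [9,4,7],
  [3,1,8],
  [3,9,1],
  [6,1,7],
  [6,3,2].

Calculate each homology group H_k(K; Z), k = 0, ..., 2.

H_0 = Z,  H_1 = Z^2,  H_2 = Z.

We work with the vertex ordering 1 < 2 < 3 < 4 < 5 < 6 < 7 < 8 < 9. The simplices of K, each written with vertices in increasing order, are:

  0-simplices (9): [1], [2], [3], [4], [5], [6], [7], [8], [9]
  1-simplices (27): (27 of them)
  2-simplices (18): [1,3,8], [1,3,9], [1,5,6], [1,5,9], [1,6,7], [1,7,8], [2,3,6], [2,3,9], [2,5,6], [2,5,8], [2,7,8], [2,7,9], [3,4,6], [3,4,8], [4,5,8], [4,5,9], [4,6,7], [4,7,9]

so the chain groups are C_0 ≅ Z^9, C_1 ≅ Z^27, C_2 ≅ Z^18.

Boundary ∂_1: C_1 → C_0 maps an edge to its endpoints' difference, ∂[p,q] = q − p. For instance
  ∂[2,6] = [6] − [2].
The resulting 9×27 matrix has rank 8, and its Smith normal form has invariant factors (1,1,1,1,1,1,1,1).

The boundary map ∂_2: C_2 → C_1 sends each 2-simplex [p,q,r] to [q,r] − [p,r] + [p,q]. For instance
  ∂[2,7,9] = [7,9] − [2,9] + [2,7],
  ∂[1,6,7] = [6,7] − [1,7] + [1,6].
This gives a 27×18 integer matrix of rank 17; reducing to Smith normal form yields diagonal entries (1,1,1,1,1,1,1,1,1,1,1,1,1,1,1,1,1).

Now H_k = ker ∂_k / im ∂_{k+1}, so:

  H_0: rank C_0 − rank ∂_1 = 9 − 8 = 1, and the invariant factors of ∂_1 are all 1, so H_0 = Z.
  H_1: rank ker ∂_1 − rank ∂_2 = (27 − 8) − 17 = 2, and the invariant factors of ∂_2 are all 1, so H_1 = Z^2.
  H_2: rank ker ∂_2 − rank ∂_3 = (18 − 17) − 0 = 1, and there is no ∂_3, so H_2 = Z.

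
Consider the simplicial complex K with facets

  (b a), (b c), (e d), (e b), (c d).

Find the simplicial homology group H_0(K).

Take the total order a < b < c < d < e on the vertex set. Then K (dimension 1) consists of the simplices:

  0-simplices (5): a, b, c, d, e
  1-simplices (5): ab, bc, be, cd, de

giving chain groups C_0 ≅ Z^5, C_1 ≅ Z^5.

∂_1: C_1 → C_0 maps an edge to its endpoints' difference, ∂[p,q] = q − p.
This gives a 5×5 integer matrix of rank 4; reducing to Smith normal form yields diagonal entries (1,1,1,1).

Now H_k = ker ∂_k / im ∂_{k+1}, so:

  H_0: rank C_0 − rank ∂_1 = 5 − 4 = 1, and the invariant factors of ∂_1 are all 1, so H_0 = Z.

H_0 ≅ Z.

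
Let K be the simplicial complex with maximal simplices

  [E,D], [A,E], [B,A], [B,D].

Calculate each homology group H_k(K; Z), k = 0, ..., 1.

Fix the vertex order A < B < D < E and write every simplex with vertices in increasing order. Then dim K = 1 and the simplices of K are:

  0-simplices (4): A, B, D, E
  1-simplices (4): AB, AE, BD, DE

Hence C_0 ≅ Z^4, C_1 ≅ Z^4.

Boundary ∂_1: C_1 → C_0 sends each edge [p,q] (with p < q) to q − p. For instance
  ∂AE = E − A.
The resulting 4×4 matrix has rank 3, and its Smith normal form has invariant factors (1,1,1).

Reading off H_k = ker ∂_k / im ∂_{k+1}:

  H_0: rank C_0 − rank ∂_1 = 4 − 3 = 1, and the invariant factors of ∂_1 are all 1, so H_0 ≅ Z.
  H_1: rank ker ∂_1 − rank ∂_2 = (4 − 3) − 0 = 1, and there is no ∂_2, so H_1 ≅ Z.

(K is a triangulation of the circle S^1.)

H_0 = Z,  H_1 = Z.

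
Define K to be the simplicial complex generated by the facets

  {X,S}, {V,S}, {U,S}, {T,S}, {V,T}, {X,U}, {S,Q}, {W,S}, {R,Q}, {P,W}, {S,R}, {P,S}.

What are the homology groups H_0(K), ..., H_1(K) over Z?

H_0 = Z,  H_1 = Z^4.

Fix the vertex order P < Q < R < S < T < U < V < W < X and write every simplex with vertices in increasing order. Then dim K = 1 and the simplices of K are:

  0-simplices (9): P, Q, R, S, T, U, V, W, X
  1-simplices (12): PS, PW, QR, QS, RS, ST, SU, SV, SW, SX, TV, UX

so the chain groups are C_0 ≅ Z^9, C_1 ≅ Z^12.

The boundary map ∂_1: C_1 → C_0 sends each edge [p,q] (with p < q) to q − p. For instance
  ∂PS = S − P.
The 9×12 boundary matrix has rank 8 and Smith normal form diag(1,1,1,1,1,1,1,1).

Reading off H_k = ker ∂_k / im ∂_{k+1}:

  H_0: rank C_0 − rank ∂_1 = 9 − 8 = 1, and the invariant factors of ∂_1 are all 1, so H_0 = Z.
  H_1: rank ker ∂_1 − rank ∂_2 = (12 − 8) − 0 = 4, and there is no ∂_2, so H_1 = Z^4.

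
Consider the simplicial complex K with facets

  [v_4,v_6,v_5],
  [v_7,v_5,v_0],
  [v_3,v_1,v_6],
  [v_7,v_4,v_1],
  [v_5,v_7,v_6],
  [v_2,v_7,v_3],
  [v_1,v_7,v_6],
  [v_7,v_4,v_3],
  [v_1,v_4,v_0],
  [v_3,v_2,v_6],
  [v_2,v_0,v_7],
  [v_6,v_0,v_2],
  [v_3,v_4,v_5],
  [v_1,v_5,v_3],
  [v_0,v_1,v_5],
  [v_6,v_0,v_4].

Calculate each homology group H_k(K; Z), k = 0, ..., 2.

H_0 ≅ Z,  H_1 ≅ Z^2,  H_2 ≅ Z.

K has 8 vertices, 24 edges, 16 triangles.
rank ∂_0 = 0, rank ∂_1 = 7 ⇒ b_0 = 8 − 0 − 7 = 1; all invariant factors of ∂_1 are 1 so no torsion. So H_0 = Z.
rank ∂_1 = 7, rank ∂_2 = 15 ⇒ b_1 = 24 − 7 − 15 = 2; all invariant factors of ∂_2 are 1 so no torsion. So H_1 = Z^2.
rank ∂_2 = 15, rank ∂_3 = 0 ⇒ b_2 = 16 − 15 − 0 = 1. So H_2 = Z.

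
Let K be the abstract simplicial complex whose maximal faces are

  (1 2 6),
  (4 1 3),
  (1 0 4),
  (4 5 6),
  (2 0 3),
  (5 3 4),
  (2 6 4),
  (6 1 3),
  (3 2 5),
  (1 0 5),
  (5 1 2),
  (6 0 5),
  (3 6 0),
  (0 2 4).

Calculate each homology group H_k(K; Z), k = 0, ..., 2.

Order the vertices as 0 < 1 < 2 < 3 < 4 < 5 < 6. Listing each simplex with vertices in this order, K has dimension 2 with simplices:

  0-simplices (7): [0], [1], [2], [3], [4], [5], [6]
  1-simplices (21): [0,1], [0,2], [0,3], [0,4], [0,5], [0,6], [1,2], [1,3], [1,4], [1,5], [1,6], [2,3], [2,4], [2,5], [2,6], [3,4], [3,5], [3,6], [4,5], [4,6], [5,6]
  2-simplices (14): [0,1,4], [0,1,5], [0,2,3], [0,2,4], [0,3,6], [0,5,6], [1,2,5], [1,2,6], [1,3,4], [1,3,6], [2,3,5], [2,4,6], [3,4,5], [4,5,6]

giving chain groups C_0 ≅ Z^7, C_1 ≅ Z^21, C_2 ≅ Z^14.

∂_1: C_1 → C_0 is given by ∂[p,q] = [q] − [p].
The 7×21 boundary matrix has rank 6 and Smith normal form diag(1,1,1,1,1,1).

The boundary map ∂_2: C_2 → C_1 acts by ∂[p,q,r] = [q,r] − [p,r] + [p,q]. For instance
  ∂[0,3,6] = [3,6] − [0,6] + [0,3],
  ∂[4,5,6] = [5,6] − [4,6] + [4,5].
This gives a 21×14 integer matrix of rank 13; reducing to Smith normal form yields diagonal entries (1,1,1,1,1,1,1,1,1,1,1,1,1).

Computing H_k = (kernel of ∂_k) / (image of ∂_{k+1}):

  H_0: rank C_0 − rank ∂_1 = 7 − 6 = 1, and the invariant factors of ∂_1 are all 1, so H_0 ≅ Z.
  H_1: rank ker ∂_1 − rank ∂_2 = (21 − 6) − 13 = 2, and the invariant factors of ∂_2 are all 1, so H_1 ≅ Z^2.
  H_2: rank ker ∂_2 − rank ∂_3 = (14 − 13) − 0 = 1, and there is no ∂_3, so H_2 ≅ Z.

H_0 ≅ Z,  H_1 ≅ Z^2,  H_2 ≅ Z.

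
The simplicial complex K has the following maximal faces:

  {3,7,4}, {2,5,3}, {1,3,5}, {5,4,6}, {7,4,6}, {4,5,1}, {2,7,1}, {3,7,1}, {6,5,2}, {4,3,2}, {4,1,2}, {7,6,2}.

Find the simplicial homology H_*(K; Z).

K has 7 vertices, 18 edges, 12 triangles.
rank ∂_0 = 0, rank ∂_1 = 6 ⇒ b_0 = 7 − 0 − 6 = 1; all invariant factors of ∂_1 are 1 so no torsion. So H_0 ≅ Z.
rank ∂_1 = 6, rank ∂_2 = 12 ⇒ b_1 = 18 − 6 − 12 = 0; ∂_2 has invariant factor(s) [2] giving torsion. So H_1 ≅ Z/2.
rank ∂_2 = 12, rank ∂_3 = 0 ⇒ b_2 = 12 − 12 − 0 = 0. So H_2 ≅ 0.

H_0 ≅ Z,  H_1 ≅ Z/2,  H_2 = 0.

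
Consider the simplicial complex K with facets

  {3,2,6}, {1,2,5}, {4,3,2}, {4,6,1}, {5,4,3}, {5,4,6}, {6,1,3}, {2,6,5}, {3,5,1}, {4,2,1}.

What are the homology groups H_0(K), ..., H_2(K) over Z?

H_0 = Z,  H_1 = Z/2Z,  H_2 = 0.

We work with the vertex ordering 1 < 2 < 3 < 4 < 5 < 6. The simplices of K, each written with vertices in increasing order, are:

  0-simplices (6): [1], [2], [3], [4], [5], [6]
  1-simplices (15): [1,2], [1,3], [1,4], [1,5], [1,6], [2,3], [2,4], [2,5], [2,6], [3,4], [3,5], [3,6], [4,5], [4,6], [5,6]
  2-simplices (10): [1,2,4], [1,2,5], [1,3,5], [1,3,6], [1,4,6], [2,3,4], [2,3,6], [2,5,6], [3,4,5], [4,5,6]

giving chain groups C_0 ≅ Z^6, C_1 ≅ Z^15, C_2 ≅ Z^10.

Boundary ∂_1: C_1 → C_0 is given by ∂[p,q] = [q] − [p].
As a 6×15 matrix over Z this has rank 5, with invariant factors (1,1,1,1,1).

∂_2: C_2 → C_1 sends each 2-simplex [p,q,r] to [q,r] − [p,r] + [p,q]. For instance
  ∂[1,4,6] = [4,6] − [1,6] + [1,4],
  ∂[2,3,6] = [3,6] − [2,6] + [2,3].
As a 15×10 matrix over Z this has rank 10, with invariant factors (1,1,1,1,1,1,1,1,1,2).

Now H_k = ker ∂_k / im ∂_{k+1}, so:

  H_0: rank C_0 − rank ∂_1 = 6 − 5 = 1, and the invariant factors of ∂_1 are all 1, so H_0 = Z.
  H_1: rank ker ∂_1 − rank ∂_2 = (15 − 5) − 10 = 0, and ∂_2 has invariant factor 2 > 1, so H_1 = Z/2Z.
  H_2: rank ker ∂_2 − rank ∂_3 = (10 − 10) − 0 = 0, and there is no ∂_3, so H_2 = 0.

(K is a triangulation of the real projective plane RP^2.)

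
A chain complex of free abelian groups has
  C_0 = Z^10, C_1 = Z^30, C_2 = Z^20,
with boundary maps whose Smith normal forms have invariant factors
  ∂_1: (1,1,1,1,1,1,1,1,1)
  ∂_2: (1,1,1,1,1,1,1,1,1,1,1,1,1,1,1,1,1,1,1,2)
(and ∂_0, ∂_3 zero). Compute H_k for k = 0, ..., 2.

H_0 = Z,  H_1 = Z × Z/2,  H_2 = 0.

H_0: b_0 = 10 − 0 − 9 = 1; torsion from ∂_1 factors > 1: none. So H_0 = Z.
H_1: b_1 = 30 − 9 − 20 = 1; torsion from ∂_2 factors > 1: [2]. So H_1 = Z × Z/2.
H_2: b_2 = 20 − 20 − 0 = 0; torsion from ∂_3 factors > 1: none. So H_2 = 0.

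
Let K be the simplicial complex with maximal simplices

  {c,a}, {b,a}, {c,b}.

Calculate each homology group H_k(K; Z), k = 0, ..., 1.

H_0 ≅ Z,  H_1 ≅ Z.

Order the vertices as a < b < c. Listing each simplex with vertices in this order, K has dimension 1 with simplices:

  0-simplices (3): a, b, c
  1-simplices (3): ab, ac, bc

Hence C_0 ≅ Z^3, C_1 ≅ Z^3.

The boundary map ∂_1: C_1 → C_0 sends each edge [p,q] (with p < q) to q − p. For instance
  ∂ac = c − a.
This gives a 3×3 integer matrix of rank 2; reducing to Smith normal form yields diagonal entries (1,1).

From H_k ≅ ker(∂_k) / im(∂_{k+1}) we obtain:

  H_0: rank C_0 − rank ∂_1 = 3 − 2 = 1, and the invariant factors of ∂_1 are all 1, so H_0 ≅ Z.
  H_1: rank ker ∂_1 − rank ∂_2 = (3 − 2) − 0 = 1, and there is no ∂_2, so H_1 ≅ Z.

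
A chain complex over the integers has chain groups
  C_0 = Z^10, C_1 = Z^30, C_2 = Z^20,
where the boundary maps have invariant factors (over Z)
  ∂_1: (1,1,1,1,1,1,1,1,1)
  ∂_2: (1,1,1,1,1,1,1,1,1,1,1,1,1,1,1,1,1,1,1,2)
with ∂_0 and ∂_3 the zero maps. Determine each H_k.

H_0: b_0 = 10 − 0 − 9 = 1; torsion from ∂_1 factors > 1: none. So H_0 ≅ Z.
H_1: b_1 = 30 − 9 − 20 = 1; torsion from ∂_2 factors > 1: [2]. So H_1 ≅ Z ⊕ Z_2.
H_2: b_2 = 20 − 20 − 0 = 0; torsion from ∂_3 factors > 1: none. So H_2 ≅ 0.

H_0 ≅ Z,  H_1 ≅ Z ⊕ Z_2,  H_2 = 0.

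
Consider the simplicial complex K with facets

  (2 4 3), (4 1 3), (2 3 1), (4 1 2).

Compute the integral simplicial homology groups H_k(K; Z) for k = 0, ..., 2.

H_0 ≅ Z,  H_1 = 0,  H_2 ≅ Z.

Fix the vertex order 1 < 2 < 3 < 4 and write every simplex with vertices in increasing order. Then dim K = 2 and the simplices of K are:

  0-simplices (4): [1], [2], [3], [4]
  1-simplices (6): [1,2], [1,3], [1,4], [2,3], [2,4], [3,4]
  2-simplices (4): [1,2,3], [1,2,4], [1,3,4], [2,3,4]

giving chain groups C_0 ≅ Z^4, C_1 ≅ Z^6, C_2 ≅ Z^4.

∂_1: C_1 → C_0 maps an edge to its endpoints' difference, ∂[p,q] = q − p. For instance
  ∂[3,4] = [4] − [3].
The resulting 4×6 matrix has rank 3, and its Smith normal form has invariant factors (1,1,1).

Boundary ∂_2: C_2 → C_1 acts by ∂[p,q,r] = [q,r] − [p,r] + [p,q]. For instance
  ∂[1,2,4] = [2,4] − [1,4] + [1,2],
  ∂[1,3,4] = [3,4] − [1,4] + [1,3].
The 6×4 boundary matrix has rank 3 and Smith normal form diag(1,1,1).

Now H_k = ker ∂_k / im ∂_{k+1}, so:

  H_0: rank C_0 − rank ∂_1 = 4 − 3 = 1, and the invariant factors of ∂_1 are all 1, so H_0 ≅ Z.
  H_1: rank ker ∂_1 − rank ∂_2 = (6 − 3) − 3 = 0, and the invariant factors of ∂_2 are all 1, so H_1 ≅ 0.
  H_2: rank ker ∂_2 − rank ∂_3 = (4 − 3) − 0 = 1, and there is no ∂_3, so H_2 ≅ Z.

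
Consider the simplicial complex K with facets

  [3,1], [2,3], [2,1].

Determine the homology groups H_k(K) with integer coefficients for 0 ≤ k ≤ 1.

H_0 = Z,  H_1 = Z.

Fix the vertex order 1 < 2 < 3 and write every simplex with vertices in increasing order. Then dim K = 1 and the simplices of K are:

  0-simplices (3): [1], [2], [3]
  1-simplices (3): [1,2], [1,3], [2,3]

Hence C_0 ≅ Z^3, C_1 ≅ Z^3.

Boundary ∂_1: C_1 → C_0 sends each edge [p,q] (with p < q) to q − p. For instance
  ∂[1,2] = [2] − [1].
As a 3×3 matrix over Z this has rank 2, with invariant factors (1,1).

Now H_k = ker ∂_k / im ∂_{k+1}, so:

  H_0: rank C_0 − rank ∂_1 = 3 − 2 = 1, and the invariant factors of ∂_1 are all 1, so H_0 = Z.
  H_1: rank ker ∂_1 − rank ∂_2 = (3 − 2) − 0 = 1, and there is no ∂_2, so H_1 = Z.

As a check, the Euler characteristic is 3 − 3 = 0, which agrees with 1 − 1 = 0.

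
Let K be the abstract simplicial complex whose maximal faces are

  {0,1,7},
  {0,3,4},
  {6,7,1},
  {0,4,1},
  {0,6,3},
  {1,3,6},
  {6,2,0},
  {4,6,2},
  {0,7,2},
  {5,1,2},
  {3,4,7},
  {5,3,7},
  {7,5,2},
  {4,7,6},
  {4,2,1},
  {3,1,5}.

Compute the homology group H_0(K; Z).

H_0 ≅ Z.

We work with the vertex ordering 0 < 1 < 2 < 3 < 4 < 5 < 6 < 7. The simplices of K, each written with vertices in increasing order, are:

  0-simplices (8): [0], [1], [2], [3], [4], [5], [6], [7]
  1-simplices (24): (24 of them)
  2-simplices (16): [0,1,4], [0,1,7], [0,2,6], [0,2,7], [0,3,4], [0,3,6], [1,2,4], [1,2,5], [1,3,5], [1,3,6], [1,6,7], [2,4,6], [2,5,7], [3,4,7], [3,5,7], [4,6,7]

giving chain groups C_0 ≅ Z^8, C_1 ≅ Z^24, C_2 ≅ Z^16.

Boundary ∂_1: C_1 → C_0 sends each edge [p,q] (with p < q) to q − p.
The 8×24 boundary matrix has rank 7 and Smith normal form diag(1,1,1,1,1,1,1).

∂_2: C_2 → C_1 maps a triangle to the signed sum of its edges. For instance
  ∂[1,2,4] = [2,4] − [1,4] + [1,2],
  ∂[1,6,7] = [6,7] − [1,7] + [1,6].
The 24×16 boundary matrix has rank 15 and Smith normal form diag(1,1,1,1,1,1,1,1,1,1,1,1,1,1,1).

Reading off H_k = ker ∂_k / im ∂_{k+1}:

  H_0: rank C_0 − rank ∂_1 = 8 − 7 = 1, and the invariant factors of ∂_1 are all 1, so H_0 ≅ Z.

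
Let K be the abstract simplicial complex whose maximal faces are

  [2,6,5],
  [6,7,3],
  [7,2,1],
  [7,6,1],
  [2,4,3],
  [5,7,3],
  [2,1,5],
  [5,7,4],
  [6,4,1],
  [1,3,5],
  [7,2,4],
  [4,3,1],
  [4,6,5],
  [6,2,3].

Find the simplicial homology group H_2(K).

H_2 = Z.

Take the total order 1 < 2 < 3 < 4 < 5 < 6 < 7 on the vertex set. Then K (dimension 2) consists of the simplices:

  0-simplices (7): [1], [2], [3], [4], [5], [6], [7]
  1-simplices (21): [1,2], [1,3], [1,4], [1,5], [1,6], [1,7], [2,3], [2,4], [2,5], [2,6], [2,7], [3,4], [3,5], [3,6], [3,7], [4,5], [4,6], [4,7], [5,6], [5,7], [6,7]
  2-simplices (14): [1,2,5], [1,2,7], [1,3,4], [1,3,5], [1,4,6], [1,6,7], [2,3,4], [2,3,6], [2,4,7], [2,5,6], [3,5,7], [3,6,7], [4,5,6], [4,5,7]

giving chain groups C_0 ≅ Z^7, C_1 ≅ Z^21, C_2 ≅ Z^14.

The boundary map ∂_1: C_1 → C_0 sends each edge [p,q] (with p < q) to q − p.
This gives a 7×21 integer matrix of rank 6; reducing to Smith normal form yields diagonal entries (1,1,1,1,1,1).

∂_2: C_2 → C_1 acts by ∂[p,q,r] = [q,r] − [p,r] + [p,q]. For instance
  ∂[2,3,6] = [3,6] − [2,6] + [2,3],
  ∂[2,3,4] = [3,4] − [2,4] + [2,3].
The resulting 21×14 matrix has rank 13, and its Smith normal form has invariant factors (1,1,1,1,1,1,1,1,1,1,1,1,1).

Now H_k = ker ∂_k / im ∂_{k+1}, so:

  H_2: rank ker ∂_2 − rank ∂_3 = (14 − 13) − 0 = 1, and there is no ∂_3, so H_2 ≅ Z.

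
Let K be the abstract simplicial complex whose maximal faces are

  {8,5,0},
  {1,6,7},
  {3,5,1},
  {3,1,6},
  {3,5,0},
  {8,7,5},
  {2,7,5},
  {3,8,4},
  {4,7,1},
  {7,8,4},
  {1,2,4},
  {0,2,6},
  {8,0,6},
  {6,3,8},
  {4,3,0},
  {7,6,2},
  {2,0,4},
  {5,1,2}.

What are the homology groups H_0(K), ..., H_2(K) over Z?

H_0 = Z,  H_1 = Z ⊕ Z/2,  H_2 = 0.

We work with the vertex ordering 0 < 1 < 2 < 3 < 4 < 5 < 6 < 7 < 8. The simplices of K, each written with vertices in increasing order, are:

  0-simplices (9): [0], [1], [2], [3], [4], [5], [6], [7], [8]
  1-simplices (27): (27 of them)
  2-simplices (18): [0,2,4], [0,2,6], [0,3,4], [0,3,5], [0,5,8], [0,6,8], [1,2,4], [1,2,5], [1,3,5], [1,3,6], [1,4,7], [1,6,7], [2,5,7], [2,6,7], [3,4,8], [3,6,8], [4,7,8], [5,7,8]

giving chain groups C_0 ≅ Z^9, C_1 ≅ Z^27, C_2 ≅ Z^18.

∂_1: C_1 → C_0 sends each edge [p,q] (with p < q) to q − p.
The resulting 9×27 matrix has rank 8, and its Smith normal form has invariant factors (1,1,1,1,1,1,1,1).

The boundary map ∂_2: C_2 → C_1 maps a triangle to the signed sum of its edges. For instance
  ∂[2,5,7] = [5,7] − [2,7] + [2,5],
  ∂[5,7,8] = [7,8] − [5,8] + [5,7].
The resulting 27×18 matrix has rank 18, and its Smith normal form has invariant factors (1,1,1,1,1,1,1,1,1,1,1,1,1,1,1,1,1,2).

Now H_k = ker ∂_k / im ∂_{k+1}, so:

  H_0: rank C_0 − rank ∂_1 = 9 − 8 = 1, and the invariant factors of ∂_1 are all 1, so H_0 ≅ Z.
  H_1: rank ker ∂_1 − rank ∂_2 = (27 − 8) − 18 = 1, and ∂_2 has invariant factor 2 > 1, so H_1 ≅ Z ⊕ Z/2.
  H_2: rank ker ∂_2 − rank ∂_3 = (18 − 18) − 0 = 0, and there is no ∂_3, so H_2 ≅ 0.

As a check, the Euler characteristic is 9 − 27 + 18 = 0, which agrees with 1 − 1 + 0 = 0.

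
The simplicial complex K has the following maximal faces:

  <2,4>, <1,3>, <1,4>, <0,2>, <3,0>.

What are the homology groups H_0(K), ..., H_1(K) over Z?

Take the total order 0 < 1 < 2 < 3 < 4 on the vertex set. Then K (dimension 1) consists of the simplices:

  0-simplices (5): [0], [1], [2], [3], [4]
  1-simplices (5): [0,2], [0,3], [1,3], [1,4], [2,4]

Hence C_0 ≅ Z^5, C_1 ≅ Z^5.

∂_1: C_1 → C_0 is given by ∂[p,q] = [q] − [p].
The 5×5 boundary matrix has rank 4 and Smith normal form diag(1,1,1,1).

Computing H_k = (kernel of ∂_k) / (image of ∂_{k+1}):

  H_0: rank C_0 − rank ∂_1 = 5 − 4 = 1, and the invariant factors of ∂_1 are all 1, so H_0 = Z.
  H_1: rank ker ∂_1 − rank ∂_2 = (5 − 4) − 0 = 1, and there is no ∂_2, so H_1 = Z.

H_0 ≅ Z,  H_1 ≅ Z.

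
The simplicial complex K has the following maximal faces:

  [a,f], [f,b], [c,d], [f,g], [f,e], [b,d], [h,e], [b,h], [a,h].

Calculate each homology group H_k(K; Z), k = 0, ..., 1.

H_0 ≅ Z,  H_1 ≅ Z^2.

Fix the vertex order a < b < c < d < e < f < g < h and write every simplex with vertices in increasing order. Then dim K = 1 and the simplices of K are:

  0-simplices (8): a, b, c, d, e, f, g, h
  1-simplices (9): af, ah, bd, bf, bh, cd, ef, eh, fg

Hence C_0 ≅ Z^8, C_1 ≅ Z^9.

∂_1: C_1 → C_0 sends each edge [p,q] (with p < q) to q − p. For instance
  ∂eh = h − e.
This gives a 8×9 integer matrix of rank 7; reducing to Smith normal form yields diagonal entries (1,1,1,1,1,1,1).

From H_k ≅ ker(∂_k) / im(∂_{k+1}) we obtain:

  H_0: rank C_0 − rank ∂_1 = 8 − 7 = 1, and the invariant factors of ∂_1 are all 1, so H_0 = Z.
  H_1: rank ker ∂_1 − rank ∂_2 = (9 − 7) − 0 = 2, and there is no ∂_2, so H_1 = Z^2.

As a check, the Euler characteristic is 8 − 9 = -1, which agrees with 1 − 2 = -1.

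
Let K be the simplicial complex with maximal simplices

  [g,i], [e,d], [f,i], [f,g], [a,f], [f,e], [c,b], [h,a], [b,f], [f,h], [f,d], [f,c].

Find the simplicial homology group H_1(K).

Order the vertices as a < b < c < d < e < f < g < h < i. Listing each simplex with vertices in this order, K has dimension 1 with simplices:

  0-simplices (9): a, b, c, d, e, f, g, h, i
  1-simplices (12): af, ah, bc, bf, cf, de, df, ef, fg, fh, fi, gi

so the chain groups are C_0 ≅ Z^9, C_1 ≅ Z^12.

Boundary ∂_1: C_1 → C_0 sends each edge [p,q] (with p < q) to q − p. For instance
  ∂ah = h − a.
This gives a 9×12 integer matrix of rank 8; reducing to Smith normal form yields diagonal entries (1,1,1,1,1,1,1,1).

From H_k ≅ ker(∂_k) / im(∂_{k+1}) we obtain:

  H_1: rank ker ∂_1 − rank ∂_2 = (12 − 8) − 0 = 4, and there is no ∂_2, so H_1 ≅ Z^4.

(K is a triangulation of a wedge of 4 circles.)

H_1 ≅ Z^4.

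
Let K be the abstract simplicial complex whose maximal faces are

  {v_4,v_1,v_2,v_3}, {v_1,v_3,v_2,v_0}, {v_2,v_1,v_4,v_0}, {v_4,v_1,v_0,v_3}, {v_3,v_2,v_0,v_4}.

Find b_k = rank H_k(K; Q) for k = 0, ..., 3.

We work with the vertex ordering v_0 < v_1 < v_2 < v_3 < v_4. The simplices of K, each written with vertices in increasing order, are:

  0-simplices (5): [v_0], [v_1], [v_2], [v_3], [v_4]
  1-simplices (10): [v_0,v_1], [v_0,v_2], [v_0,v_3], [v_0,v_4], [v_1,v_2], [v_1,v_3], [v_1,v_4], [v_2,v_3], [v_2,v_4], [v_3,v_4]
  2-simplices (10): [v_0,v_1,v_2], [v_0,v_1,v_3], [v_0,v_1,v_4], [v_0,v_2,v_3], [v_0,v_2,v_4], [v_0,v_3,v_4], [v_1,v_2,v_3], [v_1,v_2,v_4], [v_1,v_3,v_4], [v_2,v_3,v_4]
  3-simplices (5): [v_0,v_1,v_2,v_3], [v_0,v_1,v_2,v_4], [v_0,v_1,v_3,v_4], [v_0,v_2,v_3,v_4], [v_1,v_2,v_3,v_4]

so the chain groups are C_0 ≅ Z^5, C_1 ≅ Z^10, C_2 ≅ Z^10, C_3 ≅ Z^5.

∂_1: C_1 → C_0 sends each edge [p,q] (with p < q) to q − p. For instance
  ∂[v_1,v_3] = [v_3] − [v_1].
The resulting 5×10 matrix has rank 4, and its Smith normal form has invariant factors (1,1,1,1).

∂_2: C_2 → C_1 acts by ∂[p,q,r] = [q,r] − [p,r] + [p,q]. For instance
  ∂[v_1,v_2,v_4] = [v_2,v_4] − [v_1,v_4] + [v_1,v_2],
  ∂[v_0,v_1,v_3] = [v_1,v_3] − [v_0,v_3] + [v_0,v_1].
The 10×10 boundary matrix has rank 6 and Smith normal form diag(1,1,1,1,1,1).

Boundary ∂_3: C_3 → C_2 sends each 3-simplex σ to the alternating sum Σ_i (−1)^i (σ with its i-th vertex removed). For instance
  ∂[v_0,v_1,v_3,v_4] = [v_1,v_3,v_4] − [v_0,v_3,v_4] + [v_0,v_1,v_4] − [v_0,v_1,v_3],
  ∂[v_0,v_1,v_2,v_3] = [v_1,v_2,v_3] − [v_0,v_2,v_3] + [v_0,v_1,v_3] − [v_0,v_1,v_2].
This gives a 10×5 integer matrix of rank 4; reducing to Smith normal form yields diagonal entries (1,1,1,1).

Reading off H_k = ker ∂_k / im ∂_{k+1}:

  H_0: rank C_0 − rank ∂_1 = 5 − 4 = 1, and the invariant factors of ∂_1 are all 1, so H_0 = Z.
  H_1: rank ker ∂_1 − rank ∂_2 = (10 − 4) − 6 = 0, and the invariant factors of ∂_2 are all 1, so H_1 = 0.
  H_2: rank ker ∂_2 − rank ∂_3 = (10 − 6) − 4 = 0, and the invariant factors of ∂_3 are all 1, so H_2 = 0.
  H_3: rank ker ∂_3 − rank ∂_4 = (5 − 4) − 0 = 1, and there is no ∂_4, so H_3 = Z.

As a check, the Euler characteristic is 5 − 10 + 10 − 5 = 0, which agrees with 1 − 0 + 0 − 1 = 0.

Hence the Betti numbers are b_0 = 1, b_1 = 0, b_2 = 0, b_3 = 1.

b_0 = 1, b_1 = 0, b_2 = 0, b_3 = 1.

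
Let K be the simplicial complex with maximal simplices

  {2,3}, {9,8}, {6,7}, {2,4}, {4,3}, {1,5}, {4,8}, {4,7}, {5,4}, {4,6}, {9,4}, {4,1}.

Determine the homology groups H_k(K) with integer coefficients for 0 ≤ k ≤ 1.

Take the total order 1 < 2 < 3 < 4 < 5 < 6 < 7 < 8 < 9 on the vertex set. Then K (dimension 1) consists of the simplices:

  0-simplices (9): [1], [2], [3], [4], [5], [6], [7], [8], [9]
  1-simplices (12): [1,4], [1,5], [2,3], [2,4], [3,4], [4,5], [4,6], [4,7], [4,8], [4,9], [6,7], [8,9]

so the chain groups are C_0 ≅ Z^9, C_1 ≅ Z^12.

The boundary map ∂_1: C_1 → C_0 is given by ∂[p,q] = [q] − [p].
This gives a 9×12 integer matrix of rank 8; reducing to Smith normal form yields diagonal entries (1,1,1,1,1,1,1,1).

From H_k ≅ ker(∂_k) / im(∂_{k+1}) we obtain:

  H_0: rank C_0 − rank ∂_1 = 9 − 8 = 1, and the invariant factors of ∂_1 are all 1, so H_0 = Z.
  H_1: rank ker ∂_1 − rank ∂_2 = (12 − 8) − 0 = 4, and there is no ∂_2, so H_1 = Z^4.

(K is a triangulation of a wedge of 4 circles.)

H_0 ≅ Z,  H_1 ≅ Z^4.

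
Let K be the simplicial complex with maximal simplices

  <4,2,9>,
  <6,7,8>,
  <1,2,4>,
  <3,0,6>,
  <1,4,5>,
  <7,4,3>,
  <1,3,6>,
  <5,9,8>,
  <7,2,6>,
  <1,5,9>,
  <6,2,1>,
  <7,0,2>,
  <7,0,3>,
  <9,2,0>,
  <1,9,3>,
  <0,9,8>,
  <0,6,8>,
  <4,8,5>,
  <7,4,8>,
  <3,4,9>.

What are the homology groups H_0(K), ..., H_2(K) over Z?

H_0 ≅ Z,  H_1 ≅ Z ⊕ Z/2,  H_2 = 0.

Order the vertices as 0 < 1 < 2 < 3 < 4 < 5 < 6 < 7 < 8 < 9. Listing each simplex with vertices in this order, K has dimension 2 with simplices:

  0-simplices (10): [0], [1], [2], [3], [4], [5], [6], [7], [8], [9]
  1-simplices (30): (30 of them)
  2-simplices (20): (20 of them)

giving chain groups C_0 ≅ Z^10, C_1 ≅ Z^30, C_2 ≅ Z^20.

∂_1: C_1 → C_0 sends each edge [p,q] (with p < q) to q − p. For instance
  ∂[5,9] = [9] − [5].
The 10×30 boundary matrix has rank 9 and Smith normal form diag(1,1,1,1,1,1,1,1,1).

Boundary ∂_2: C_2 → C_1 acts by ∂[p,q,r] = [q,r] − [p,r] + [p,q]. For instance
  ∂[1,4,5] = [4,5] − [1,5] + [1,4],
  ∂[2,4,9] = [4,9] − [2,9] + [2,4].
The resulting 30×20 matrix has rank 20, and its Smith normal form has invariant factors (1,1,1,1,1,1,1,1,1,1,1,1,1,1,1,1,1,1,1,2).

Now H_k = ker ∂_k / im ∂_{k+1}, so:

  H_0: rank C_0 − rank ∂_1 = 10 − 9 = 1, and the invariant factors of ∂_1 are all 1, so H_0 = Z.
  H_1: rank ker ∂_1 − rank ∂_2 = (30 − 9) − 20 = 1, and ∂_2 has invariant factor 2 > 1, so H_1 = Z ⊕ Z/2.
  H_2: rank ker ∂_2 − rank ∂_3 = (20 − 20) − 0 = 0, and there is no ∂_3, so H_2 = 0.

As a check, the Euler characteristic is 10 − 30 + 20 = 0, which agrees with 1 − 1 + 0 = 0.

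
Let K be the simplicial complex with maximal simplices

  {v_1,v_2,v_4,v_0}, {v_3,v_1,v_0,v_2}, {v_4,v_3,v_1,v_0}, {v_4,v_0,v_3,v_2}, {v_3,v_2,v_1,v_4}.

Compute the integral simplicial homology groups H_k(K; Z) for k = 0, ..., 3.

Order the vertices as v_0 < v_1 < v_2 < v_3 < v_4. Listing each simplex with vertices in this order, K has dimension 3 with simplices:

  0-simplices (5): [v_0], [v_1], [v_2], [v_3], [v_4]
  1-simplices (10): [v_0,v_1], [v_0,v_2], [v_0,v_3], [v_0,v_4], [v_1,v_2], [v_1,v_3], [v_1,v_4], [v_2,v_3], [v_2,v_4], [v_3,v_4]
  2-simplices (10): [v_0,v_1,v_2], [v_0,v_1,v_3], [v_0,v_1,v_4], [v_0,v_2,v_3], [v_0,v_2,v_4], [v_0,v_3,v_4], [v_1,v_2,v_3], [v_1,v_2,v_4], [v_1,v_3,v_4], [v_2,v_3,v_4]
  3-simplices (5): [v_0,v_1,v_2,v_3], [v_0,v_1,v_2,v_4], [v_0,v_1,v_3,v_4], [v_0,v_2,v_3,v_4], [v_1,v_2,v_3,v_4]

Hence C_0 ≅ Z^5, C_1 ≅ Z^10, C_2 ≅ Z^10, C_3 ≅ Z^5.

∂_1: C_1 → C_0 maps an edge to its endpoints' difference, ∂[p,q] = q − p. For instance
  ∂[v_0,v_3] = [v_3] − [v_0].
The 5×10 boundary matrix has rank 4 and Smith normal form diag(1,1,1,1).

Boundary ∂_2: C_2 → C_1 maps a triangle to the signed sum of its edges. For instance
  ∂[v_0,v_1,v_4] = [v_1,v_4] − [v_0,v_4] + [v_0,v_1],
  ∂[v_0,v_2,v_3] = [v_2,v_3] − [v_0,v_3] + [v_0,v_2].
The 10×10 boundary matrix has rank 6 and Smith normal form diag(1,1,1,1,1,1).

The boundary map ∂_3: C_3 → C_2 sends each 3-simplex σ to the alternating sum Σ_i (−1)^i (σ with its i-th vertex removed). For instance
  ∂[v_1,v_2,v_3,v_4] = [v_2,v_3,v_4] − [v_1,v_3,v_4] + [v_1,v_2,v_4] − [v_1,v_2,v_3],
  ∂[v_0,v_1,v_3,v_4] = [v_1,v_3,v_4] − [v_0,v_3,v_4] + [v_0,v_1,v_4] − [v_0,v_1,v_3].
This gives a 10×5 integer matrix of rank 4; reducing to Smith normal form yields diagonal entries (1,1,1,1).

Now H_k = ker ∂_k / im ∂_{k+1}, so:

  H_0: rank C_0 − rank ∂_1 = 5 − 4 = 1, and the invariant factors of ∂_1 are all 1, so H_0 ≅ Z.
  H_1: rank ker ∂_1 − rank ∂_2 = (10 − 4) − 6 = 0, and the invariant factors of ∂_2 are all 1, so H_1 ≅ 0.
  H_2: rank ker ∂_2 − rank ∂_3 = (10 − 6) − 4 = 0, and the invariant factors of ∂_3 are all 1, so H_2 ≅ 0.
  H_3: rank ker ∂_3 − rank ∂_4 = (5 − 4) − 0 = 1, and there is no ∂_4, so H_3 ≅ Z.

As a check, the Euler characteristic is 5 − 10 + 10 − 5 = 0, which agrees with 1 − 0 + 0 − 1 = 0.

H_0 ≅ Z,  H_1 = 0,  H_2 = 0,  H_3 ≅ Z.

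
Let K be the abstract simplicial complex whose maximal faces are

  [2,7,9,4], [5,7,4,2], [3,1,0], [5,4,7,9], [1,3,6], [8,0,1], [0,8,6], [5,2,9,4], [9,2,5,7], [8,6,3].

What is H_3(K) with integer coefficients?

H_3 = Z.

We work with the vertex ordering 0 < 1 < 2 < 3 < 4 < 5 < 6 < 7 < 8 < 9. The simplices of K, each written with vertices in increasing order, are:

  0-simplices (10): [0], [1], [2], [3], [4], [5], [6], [7], [8], [9]
  1-simplices (20): [0,1], [0,3], [0,6], [0,8], [1,3], [1,6], [1,8], [2,4], [2,5], [2,7], [2,9], [3,6], [3,8], [4,5], [4,7], [4,9], [5,7], [5,9], [6,8], [7,9]
  2-simplices (15): [0,1,3], [0,1,8], [0,6,8], [1,3,6], [2,4,5], [2,4,7], [2,4,9], [2,5,7], [2,5,9], [2,7,9], [3,6,8], [4,5,7], [4,5,9], [4,7,9], [5,7,9]
  3-simplices (5): [2,4,5,7], [2,4,5,9], [2,4,7,9], [2,5,7,9], [4,5,7,9]

Hence C_0 ≅ Z^10, C_1 ≅ Z^20, C_2 ≅ Z^15, C_3 ≅ Z^5.

The boundary map ∂_1: C_1 → C_0 is given by ∂[p,q] = [q] − [p]. For instance
  ∂[1,8] = [8] − [1].
The 10×20 boundary matrix has rank 8 and Smith normal form diag(1,1,1,1,1,1,1,1).

The boundary map ∂_2: C_2 → C_1 sends each 2-simplex [p,q,r] to [q,r] − [p,r] + [p,q]. For instance
  ∂[4,5,7] = [5,7] − [4,7] + [4,5],
  ∂[2,4,7] = [4,7] − [2,7] + [2,4].
The resulting 20×15 matrix has rank 11, and its Smith normal form has invariant factors (1,1,1,1,1,1,1,1,1,1,1).

Boundary ∂_3: C_3 → C_2 sends each 3-simplex σ to the alternating sum Σ_i (−1)^i (σ with its i-th vertex removed). For instance
  ∂[4,5,7,9] = [5,7,9] − [4,7,9] + [4,5,9] − [4,5,7],
  ∂[2,4,7,9] = [4,7,9] − [2,7,9] + [2,4,9] − [2,4,7].
The 15×5 boundary matrix has rank 4 and Smith normal form diag(1,1,1,1).

Now H_k = ker ∂_k / im ∂_{k+1}, so:

  H_3: rank ker ∂_3 − rank ∂_4 = (5 − 4) − 0 = 1, and there is no ∂_4, so H_3 = Z.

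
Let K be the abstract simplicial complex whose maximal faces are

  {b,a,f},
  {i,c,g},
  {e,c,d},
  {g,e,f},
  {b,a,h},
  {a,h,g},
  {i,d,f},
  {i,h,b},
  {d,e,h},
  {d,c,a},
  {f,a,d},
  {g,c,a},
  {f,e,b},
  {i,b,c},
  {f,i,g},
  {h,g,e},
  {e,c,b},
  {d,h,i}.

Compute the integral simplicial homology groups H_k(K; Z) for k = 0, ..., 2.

H_0 ≅ Z,  H_1 ≅ Z^2,  H_2 ≅ Z.

Take the total order a < b < c < d < e < f < g < h < i on the vertex set. Then K (dimension 2) consists of the simplices:

  0-simplices (9): a, b, c, d, e, f, g, h, i
  1-simplices (27): ab, ac, ad, af, ag, ah, bc, be, bf, bh, bi, cd, ce, cg, ci, de, df, dh, di, ef, eg, eh, fg, fi, gh, gi, hi
  2-simplices (18): abf, abh, acd, acg, adf, agh, bce, bci, bef, bhi, cde, cgi, deh, dfi, dhi, efg, egh, fgi

giving chain groups C_0 ≅ Z^9, C_1 ≅ Z^27, C_2 ≅ Z^18.

∂_1: C_1 → C_0 sends each edge [p,q] (with p < q) to q − p.
This gives a 9×27 integer matrix of rank 8; reducing to Smith normal form yields diagonal entries (1,1,1,1,1,1,1,1).

∂_2: C_2 → C_1 acts by ∂[p,q,r] = [q,r] − [p,r] + [p,q]. For instance
  ∂agh = gh − ah + ag,
  ∂dhi = hi − di + dh.
The 27×18 boundary matrix has rank 17 and Smith normal form diag(1,1,1,1,1,1,1,1,1,1,1,1,1,1,1,1,1).

Now H_k = ker ∂_k / im ∂_{k+1}, so:

  H_0: rank C_0 − rank ∂_1 = 9 − 8 = 1, and the invariant factors of ∂_1 are all 1, so H_0 = Z.
  H_1: rank ker ∂_1 − rank ∂_2 = (27 − 8) − 17 = 2, and the invariant factors of ∂_2 are all 1, so H_1 = Z^2.
  H_2: rank ker ∂_2 − rank ∂_3 = (18 − 17) − 0 = 1, and there is no ∂_3, so H_2 = Z.

(K is a triangulation of the torus T^2.)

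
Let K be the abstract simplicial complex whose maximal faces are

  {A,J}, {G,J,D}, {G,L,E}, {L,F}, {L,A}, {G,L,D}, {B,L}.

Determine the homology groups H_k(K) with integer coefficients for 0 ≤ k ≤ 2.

Fix the vertex order A < B < D < E < F < G < J < L and write every simplex with vertices in increasing order. Then dim K = 2 and the simplices of K are:

  0-simplices (8): A, B, D, E, F, G, J, L
  1-simplices (11): AJ, AL, BL, DG, DJ, DL, EG, EL, FL, GJ, GL
  2-simplices (3): DGJ, DGL, EGL

Hence C_0 ≅ Z^8, C_1 ≅ Z^11, C_2 ≅ Z^3.

∂_1: C_1 → C_0 sends each edge [p,q] (with p < q) to q − p. For instance
  ∂AL = L − A.
The resulting 8×11 matrix has rank 7, and its Smith normal form has invariant factors (1,1,1,1,1,1,1).

The boundary map ∂_2: C_2 → C_1 acts by ∂[p,q,r] = [q,r] − [p,r] + [p,q]. For instance
  ∂DGL = GL − DL + DG,
  ∂EGL = GL − EL + EG.
The resulting 11×3 matrix has rank 3, and its Smith normal form has invariant factors (1,1,1).

From H_k ≅ ker(∂_k) / im(∂_{k+1}) we obtain:

  H_0: rank C_0 − rank ∂_1 = 8 − 7 = 1, and the invariant factors of ∂_1 are all 1, so H_0 = Z.
  H_1: rank ker ∂_1 − rank ∂_2 = (11 − 7) − 3 = 1, and the invariant factors of ∂_2 are all 1, so H_1 = Z.
  H_2: rank ker ∂_2 − rank ∂_3 = (3 − 3) − 0 = 0, and there is no ∂_3, so H_2 = 0.

H_0 = Z,  H_1 = Z,  H_2 = 0.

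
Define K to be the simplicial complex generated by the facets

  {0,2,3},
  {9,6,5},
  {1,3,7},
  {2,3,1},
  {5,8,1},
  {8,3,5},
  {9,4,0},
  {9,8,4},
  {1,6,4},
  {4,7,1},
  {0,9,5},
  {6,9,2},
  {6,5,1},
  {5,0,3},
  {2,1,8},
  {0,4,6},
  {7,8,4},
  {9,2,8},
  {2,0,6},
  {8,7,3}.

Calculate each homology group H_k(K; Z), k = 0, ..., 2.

H_0 ≅ Z,  H_1 ≅ Z ⊕ Z/2Z,  H_2 = 0.

K has 10 vertices, 30 edges, 20 triangles.
rank ∂_0 = 0, rank ∂_1 = 9 ⇒ b_0 = 10 − 0 − 9 = 1; all invariant factors of ∂_1 are 1 so no torsion. So H_0 = Z.
rank ∂_1 = 9, rank ∂_2 = 20 ⇒ b_1 = 30 − 9 − 20 = 1; ∂_2 has invariant factor(s) [2] giving torsion. So H_1 = Z ⊕ Z/2Z.
rank ∂_2 = 20, rank ∂_3 = 0 ⇒ b_2 = 20 − 20 − 0 = 0. So H_2 = 0.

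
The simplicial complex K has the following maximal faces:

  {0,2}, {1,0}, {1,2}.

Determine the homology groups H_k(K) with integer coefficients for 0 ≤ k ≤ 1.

Order the vertices as 0 < 1 < 2. Listing each simplex with vertices in this order, K has dimension 1 with simplices:

  0-simplices (3): [0], [1], [2]
  1-simplices (3): [0,1], [0,2], [1,2]

Hence C_0 ≅ Z^3, C_1 ≅ Z^3.

The boundary map ∂_1: C_1 → C_0 sends each edge [p,q] (with p < q) to q − p. For instance
  ∂[0,1] = [1] − [0].
The 3×3 boundary matrix has rank 2 and Smith normal form diag(1,1).

Reading off H_k = ker ∂_k / im ∂_{k+1}:

  H_0: rank C_0 − rank ∂_1 = 3 − 2 = 1, and the invariant factors of ∂_1 are all 1, so H_0 = Z.
  H_1: rank ker ∂_1 − rank ∂_2 = (3 − 2) − 0 = 1, and there is no ∂_2, so H_1 = Z.

As a check, the Euler characteristic is 3 − 3 = 0, which agrees with 1 − 1 = 0.

H_0 = Z,  H_1 = Z.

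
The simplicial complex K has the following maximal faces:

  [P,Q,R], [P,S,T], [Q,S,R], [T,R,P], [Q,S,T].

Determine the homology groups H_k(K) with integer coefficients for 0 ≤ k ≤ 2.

H_0 = Z,  H_1 = Z,  H_2 = 0.

We work with the vertex ordering P < Q < R < S < T. The simplices of K, each written with vertices in increasing order, are:

  0-simplices (5): P, Q, R, S, T
  1-simplices (10): PQ, PR, PS, PT, QR, QS, QT, RS, RT, ST
  2-simplices (5): PQR, PRT, PST, QRS, QST

giving chain groups C_0 ≅ Z^5, C_1 ≅ Z^10, C_2 ≅ Z^5.

Boundary ∂_1: C_1 → C_0 is given by ∂[p,q] = [q] − [p].
The resulting 5×10 matrix has rank 4, and its Smith normal form has invariant factors (1,1,1,1).

Boundary ∂_2: C_2 → C_1 acts by ∂[p,q,r] = [q,r] − [p,r] + [p,q]. For instance
  ∂QRS = RS − QS + QR,
  ∂PRT = RT − PT + PR.
This gives a 10×5 integer matrix of rank 5; reducing to Smith normal form yields diagonal entries (1,1,1,1,1).

Reading off H_k = ker ∂_k / im ∂_{k+1}:

  H_0: rank C_0 − rank ∂_1 = 5 − 4 = 1, and the invariant factors of ∂_1 are all 1, so H_0 ≅ Z.
  H_1: rank ker ∂_1 − rank ∂_2 = (10 − 4) − 5 = 1, and the invariant factors of ∂_2 are all 1, so H_1 ≅ Z.
  H_2: rank ker ∂_2 − rank ∂_3 = (5 − 5) − 0 = 0, and there is no ∂_3, so H_2 ≅ 0.

As a check, the Euler characteristic is 5 − 10 + 5 = 0, which agrees with 1 − 1 + 0 = 0.
(K is a triangulation of the Möbius band.)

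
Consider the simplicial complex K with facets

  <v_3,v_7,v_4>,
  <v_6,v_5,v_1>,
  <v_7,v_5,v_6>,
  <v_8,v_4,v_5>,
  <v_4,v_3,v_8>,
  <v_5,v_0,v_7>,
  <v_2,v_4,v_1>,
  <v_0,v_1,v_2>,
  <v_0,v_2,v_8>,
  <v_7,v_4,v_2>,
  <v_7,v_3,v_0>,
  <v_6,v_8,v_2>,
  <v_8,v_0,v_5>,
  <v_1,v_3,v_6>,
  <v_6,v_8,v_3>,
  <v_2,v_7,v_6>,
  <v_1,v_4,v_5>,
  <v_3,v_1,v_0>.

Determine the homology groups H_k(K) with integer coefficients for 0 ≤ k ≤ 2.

We work with the vertex ordering v_0 < v_1 < v_2 < v_3 < v_4 < v_5 < v_6 < v_7 < v_8. The simplices of K, each written with vertices in increasing order, are:

  0-simplices (9): [v_0], [v_1], [v_2], [v_3], [v_4], [v_5], [v_6], [v_7], [v_8]
  1-simplices (27): (27 of them)
  2-simplices (18): (18 of them)

giving chain groups C_0 ≅ Z^9, C_1 ≅ Z^27, C_2 ≅ Z^18.

The boundary map ∂_1: C_1 → C_0 is given by ∂[p,q] = [q] − [p]. For instance
  ∂[v_5,v_7] = [v_7] − [v_5].
The resulting 9×27 matrix has rank 8, and its Smith normal form has invariant factors (1,1,1,1,1,1,1,1).

∂_2: C_2 → C_1 maps a triangle to the signed sum of its edges. For instance
  ∂[v_1,v_3,v_6] = [v_3,v_6] − [v_1,v_6] + [v_1,v_3],
  ∂[v_1,v_5,v_6] = [v_5,v_6] − [v_1,v_6] + [v_1,v_5].
This gives a 27×18 integer matrix of rank 17; reducing to Smith normal form yields diagonal entries (1,1,1,1,1,1,1,1,1,1,1,1,1,1,1,1,1).

From H_k ≅ ker(∂_k) / im(∂_{k+1}) we obtain:

  H_0: rank C_0 − rank ∂_1 = 9 − 8 = 1, and the invariant factors of ∂_1 are all 1, so H_0 ≅ Z.
  H_1: rank ker ∂_1 − rank ∂_2 = (27 − 8) − 17 = 2, and the invariant factors of ∂_2 are all 1, so H_1 ≅ Z^2.
  H_2: rank ker ∂_2 − rank ∂_3 = (18 − 17) − 0 = 1, and there is no ∂_3, so H_2 ≅ Z.

H_0 = Z,  H_1 = Z^2,  H_2 = Z.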